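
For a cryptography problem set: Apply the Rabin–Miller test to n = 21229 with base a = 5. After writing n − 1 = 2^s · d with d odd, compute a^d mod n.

15361

n − 1 = 21228 = 2^2 · 5307, so s = 2 and d = 5307.
5^5307 mod 21229 = 15361.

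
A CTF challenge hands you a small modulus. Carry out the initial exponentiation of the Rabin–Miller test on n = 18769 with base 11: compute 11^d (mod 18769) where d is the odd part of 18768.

15992

n − 1 = 18768 = 2^4 · 1173, so s = 4 and d = 1173.
11^1173 mod 18769 = 15992.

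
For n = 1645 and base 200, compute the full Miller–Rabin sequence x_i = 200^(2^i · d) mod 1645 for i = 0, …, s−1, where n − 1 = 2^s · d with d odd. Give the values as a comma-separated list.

n − 1 = 1644 = 2^2 · 411, so s = 2 and d = 411.
x_0 = 200^411 mod 1645 = 1380.
x_1 = 1380^2 mod 1645 = 1135.

1380, 1135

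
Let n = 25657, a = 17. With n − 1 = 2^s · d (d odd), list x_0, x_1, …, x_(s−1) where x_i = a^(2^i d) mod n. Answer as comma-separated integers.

n − 1 = 25656 = 2^3 · 3207, so s = 3 and d = 3207.
x_0 = 17^3207 mod 25657 = 2365.
x_1 = 2365^2 mod 25657 = 25656.
x_2 = 25656^2 mod 25657 = 1.

2365, 25656, 1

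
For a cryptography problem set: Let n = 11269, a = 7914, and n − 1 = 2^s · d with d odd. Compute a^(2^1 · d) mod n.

7587

n − 1 = 11268 = 2^2 · 2817, so s = 2 and d = 2817.
x_0 = 7914^2817 mod 11269 = 3161.
x_1 = 3161^2 mod 11269 = 7587.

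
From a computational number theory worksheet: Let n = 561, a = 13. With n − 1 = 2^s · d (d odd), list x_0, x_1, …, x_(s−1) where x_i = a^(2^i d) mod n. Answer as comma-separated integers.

208, 67, 1, 1

n − 1 = 560 = 2^4 · 35, so s = 4 and d = 35.
x_0 = 13^35 mod 561 = 208.
x_1 = 208^2 mod 561 = 67.
x_2 = 67^2 mod 561 = 1.
x_3 = 1^2 mod 561 = 1.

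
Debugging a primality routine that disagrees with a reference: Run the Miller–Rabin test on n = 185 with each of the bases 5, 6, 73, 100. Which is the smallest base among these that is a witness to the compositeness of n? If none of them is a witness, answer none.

n − 1 = 184 = 2^3 · 23, so s = 3 and d = 23.
Base 5: x_0 = 5^23 mod 185 = 20. x_0 is neither 1 nor 184, so continue squaring. x_1 = 20^2 mod 185 = 30. x_2 = 30^2 mod 185 = 160. Reached i = s−1 = 2 without hitting −1: 5 is a Miller–Rabin witness and 185 is composite.
Base 6: x_0 = 6^23 mod 185 = 31. x_0 is neither 1 nor 184, so continue squaring. x_1 = 31^2 mod 185 = 36. x_2 = 36^2 mod 185 = 1. x_2 = 1 but x_1 ≠ ±1, a nontrivial square root of 1 — 6 is a witness and 185 is composite.
Base 73: x_0 = 73^23 mod 185 = 147. x_0 is neither 1 nor 184, so continue squaring. x_1 = 147^2 mod 185 = 149. x_2 = 149^2 mod 185 = 1. x_2 = 1 but x_1 ≠ ±1, a nontrivial square root of 1 — 73 is a witness and 185 is composite.
Base 100: x_0 = 100^23 mod 185 = 10. x_0 is neither 1 nor 184, so continue squaring. x_1 = 10^2 mod 185 = 100. x_2 = 100^2 mod 185 = 10. Reached i = s−1 = 2 without hitting −1: 100 is a Miller–Rabin witness and 185 is composite.
The smallest witness among the given bases is 5.

5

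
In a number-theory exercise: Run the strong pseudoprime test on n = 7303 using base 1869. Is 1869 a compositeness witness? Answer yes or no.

n − 1 = 7302 = 2^1 · 3651, so s = 1 and d = 3651.
x_0 = 1869^3651 mod 7303 = 3097.
x_0 ∉ {1, 7302} and s = 1, so 1869 is a Miller–Rabin witness and 7303 is composite.

yes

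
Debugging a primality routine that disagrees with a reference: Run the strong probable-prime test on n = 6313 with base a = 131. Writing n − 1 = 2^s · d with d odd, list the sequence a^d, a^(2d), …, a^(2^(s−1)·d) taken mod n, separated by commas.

4996, 4727, 2822

n − 1 = 6312 = 2^3 · 789, so s = 3 and d = 789.
x_0 = 131^789 mod 6313 = 4996.
x_1 = 4996^2 mod 6313 = 4727.
x_2 = 4727^2 mod 6313 = 2822.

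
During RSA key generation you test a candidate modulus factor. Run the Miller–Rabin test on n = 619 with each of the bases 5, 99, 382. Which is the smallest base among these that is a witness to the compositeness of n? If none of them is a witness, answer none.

n − 1 = 618 = 2^1 · 309, so s = 1 and d = 309.
Base 5: x_0 = 5^309 mod 619 = 1. x_0 = 1, so 5 is not a witness.
Base 99: x_0 = 99^309 mod 619 = 618. x_0 = 618 ≡ −1, so 99 is not a witness.
Base 382: x_0 = 382^309 mod 619 = 1. x_0 = 1, so 382 is not a witness.
No listed base is a witness for 619.

none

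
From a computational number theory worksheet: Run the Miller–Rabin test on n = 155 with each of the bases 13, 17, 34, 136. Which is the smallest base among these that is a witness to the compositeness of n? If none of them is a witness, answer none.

13

n − 1 = 154 = 2^1 · 77, so s = 1 and d = 77.
Base 13: x_0 = 13^77 mod 155 = 48. x_0 ∉ {1, 154} and s = 1, so 13 is a Miller–Rabin witness and 155 is composite.
Base 17: x_0 = 17^77 mod 155 = 52. x_0 ∉ {1, 154} and s = 1, so 17 is a Miller–Rabin witness and 155 is composite.
Base 34: x_0 = 34^77 mod 155 = 84. x_0 ∉ {1, 154} and s = 1, so 34 is a Miller–Rabin witness and 155 is composite.
Base 136: x_0 = 136^77 mod 155 = 11. x_0 ∉ {1, 154} and s = 1, so 136 is a Miller–Rabin witness and 155 is composite.
The smallest witness among the given bases is 13.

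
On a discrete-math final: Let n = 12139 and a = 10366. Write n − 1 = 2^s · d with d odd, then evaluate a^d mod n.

8818

n − 1 = 12138 = 2^1 · 6069, so s = 1 and d = 6069.
10366^6069 mod 12139 = 8818.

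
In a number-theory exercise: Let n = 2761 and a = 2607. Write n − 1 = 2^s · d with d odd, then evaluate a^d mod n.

913

n − 1 = 2760 = 2^3 · 345, so s = 3 and d = 345.
Repeated squaring mod 2761: 2607^1 ≡ 2607, 2607^2 ≡ 1628, 2607^4 ≡ 2585, 2607^8 ≡ 605, 2607^16 ≡ 1573, 2607^32 ≡ 473, 2607^64 ≡ 88, 2607^128 ≡ 2222, 2607^256 ≡ 616.
345 = 256 + 64 + 16 + 8 + 1, so 2607^345 ≡ 616·88·1573·605·2607 ≡ 913 (mod 2761).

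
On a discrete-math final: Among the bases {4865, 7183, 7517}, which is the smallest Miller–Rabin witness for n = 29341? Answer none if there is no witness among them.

n − 1 = 29340 = 2^2 · 7335, so s = 2 and d = 7335.
Base 4865: x_0 = 4865^7335 mod 29341 = 2744. x_0 is neither 1 nor 29340, so continue squaring. x_1 = 2744^2 mod 29341 = 18240. Reached i = s−1 = 1 without hitting −1: 4865 is a Miller–Rabin witness and 29341 is composite.
Base 7183: x_0 = 7183^7335 mod 29341 = 10613. x_0 is neither 1 nor 29340, so continue squaring. x_1 = 10613^2 mod 29341 = 25011. Reached i = s−1 = 1 without hitting −1: 7183 is a Miller–Rabin witness and 29341 is composite.
Base 7517: x_0 = 7517^7335 mod 29341 = 24155. x_0 is neither 1 nor 29340, so continue squaring. x_1 = 24155^2 mod 29341 = 18240. Reached i = s−1 = 1 without hitting −1: 7517 is a Miller–Rabin witness and 29341 is composite.
The smallest witness among the given bases is 4865.

4865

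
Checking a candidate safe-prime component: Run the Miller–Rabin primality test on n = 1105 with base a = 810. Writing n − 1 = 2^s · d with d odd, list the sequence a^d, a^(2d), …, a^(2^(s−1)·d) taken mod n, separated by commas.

350, 950, 820, 560

n − 1 = 1104 = 2^4 · 69, so s = 4 and d = 69.
x_0 = 810^69 mod 1105 = 350.
x_1 = 350^2 mod 1105 = 950.
x_2 = 950^2 mod 1105 = 820.
x_3 = 820^2 mod 1105 = 560.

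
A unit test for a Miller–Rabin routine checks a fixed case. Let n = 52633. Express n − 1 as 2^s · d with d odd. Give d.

Halving: 52632 → 26316 → 13158 → 6579; 6579 is odd.
So 52632 = 2^3 · 6579.

6579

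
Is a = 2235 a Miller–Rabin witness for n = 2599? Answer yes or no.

yes

n − 1 = 2598 = 2^1 · 1299, so s = 1 and d = 1299.
x_0 = 2235^1299 mod 2599 = 878.
x_0 ∉ {1, 2598} and s = 1, so 2235 is a Miller–Rabin witness and 2599 is composite.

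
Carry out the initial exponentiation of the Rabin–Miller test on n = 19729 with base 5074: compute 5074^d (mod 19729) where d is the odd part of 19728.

n − 1 = 19728 = 2^4 · 1233, so s = 4 and d = 1233.
5074^1233 mod 19729 = 7567.

7567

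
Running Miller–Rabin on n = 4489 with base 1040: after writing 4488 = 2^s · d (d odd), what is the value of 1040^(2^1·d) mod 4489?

1408

n − 1 = 4488 = 2^3 · 561, so s = 3 and d = 561.
x_0 = 1040^561 mod 4489 = 2949.
x_1 = 2949^2 mod 4489 = 1408.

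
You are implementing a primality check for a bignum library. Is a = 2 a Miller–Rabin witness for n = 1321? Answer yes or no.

n − 1 = 1320 = 2^3 · 165, so s = 3 and d = 165.
x_0 = 2^165 mod 1321 = 257.
x_0 is neither 1 nor 1320, so continue squaring.
x_1 = 257^2 mod 1321 = 1320.
x_1 ≡ −1, so 2 is not a witness.

no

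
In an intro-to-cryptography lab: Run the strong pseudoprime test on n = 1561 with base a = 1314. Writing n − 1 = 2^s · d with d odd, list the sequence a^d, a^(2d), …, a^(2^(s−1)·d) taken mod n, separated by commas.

321, 15, 225

n − 1 = 1560 = 2^3 · 195, so s = 3 and d = 195.
x_0 = 1314^195 mod 1561 = 321.
x_1 = 321^2 mod 1561 = 15.
x_2 = 15^2 mod 1561 = 225.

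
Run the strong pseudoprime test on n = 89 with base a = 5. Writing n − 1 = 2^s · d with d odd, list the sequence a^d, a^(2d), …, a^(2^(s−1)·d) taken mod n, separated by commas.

n − 1 = 88 = 2^3 · 11, so s = 3 and d = 11.
x_0 = 5^11 mod 89 = 55.
x_1 = 55^2 mod 89 = 88.
x_2 = 88^2 mod 89 = 1.

55, 88, 1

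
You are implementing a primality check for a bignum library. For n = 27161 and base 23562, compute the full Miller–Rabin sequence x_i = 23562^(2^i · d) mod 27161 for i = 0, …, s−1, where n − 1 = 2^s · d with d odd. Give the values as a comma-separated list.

5168, 8961, 11605

n − 1 = 27160 = 2^3 · 3395, so s = 3 and d = 3395.
x_0 = 23562^3395 mod 27161 = 5168.
x_1 = 5168^2 mod 27161 = 8961.
x_2 = 8961^2 mod 27161 = 11605.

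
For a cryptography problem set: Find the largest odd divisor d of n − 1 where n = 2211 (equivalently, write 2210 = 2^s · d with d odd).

1105

Halving: 2210 → 1105; 1105 is odd.
So 2210 = 2^1 · 1105.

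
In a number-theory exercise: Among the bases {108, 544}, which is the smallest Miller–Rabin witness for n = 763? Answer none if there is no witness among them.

none

n − 1 = 762 = 2^1 · 381, so s = 1 and d = 381.
Base 108: x_0 = 108^381 mod 763 = 762. x_0 = 762 ≡ −1, so 108 is not a witness.
Base 544: x_0 = 544^381 mod 763 = 762. x_0 = 762 ≡ −1, so 544 is not a witness.
No listed base is a witness for 763.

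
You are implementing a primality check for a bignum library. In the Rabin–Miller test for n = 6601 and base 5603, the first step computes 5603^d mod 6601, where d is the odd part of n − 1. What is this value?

2897

n − 1 = 6600 = 2^3 · 825, so s = 3 and d = 825.
By repeated squaring, 5603^825 ≡ 2897 (mod 6601).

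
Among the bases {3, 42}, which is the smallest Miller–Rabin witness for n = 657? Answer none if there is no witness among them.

n − 1 = 656 = 2^4 · 41, so s = 4 and d = 41.
Base 3: x_0 = 3^41 mod 657 = 243. x_0 is neither 1 nor 656, so continue squaring. x_1 = 243^2 mod 657 = 576. x_2 = 576^2 mod 657 = 648. x_3 = 648^2 mod 657 = 81. Reached i = s−1 = 3 without hitting −1: 3 is a Miller–Rabin witness and 657 is composite.
Base 42: x_0 = 42^41 mod 657 = 522. x_0 is neither 1 nor 656, so continue squaring. x_1 = 522^2 mod 657 = 486. x_2 = 486^2 mod 657 = 333. x_3 = 333^2 mod 657 = 513. Reached i = s−1 = 3 without hitting −1: 42 is a Miller–Rabin witness and 657 is composite.
The smallest witness among the given bases is 3.

3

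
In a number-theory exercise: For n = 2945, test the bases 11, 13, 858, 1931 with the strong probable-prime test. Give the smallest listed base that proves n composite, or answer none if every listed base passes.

n − 1 = 2944 = 2^7 · 23, so s = 7 and d = 23.
Base 11: x_0 = 11^23 mod 2945 = 2306. x_0 is neither 1 nor 2944, so continue squaring. x_1 = 2306^2 mod 2945 = 1911. x_2 = 1911^2 mod 2945 = 121. x_3 = 121^2 mod 2945 = 2861. x_4 = 2861^2 mod 2945 = 1166. x_5 = 1166^2 mod 2945 = 1911. x_6 = 1911^2 mod 2945 = 121. Reached i = s−1 = 6 without hitting −1: 11 is a Miller–Rabin witness and 2945 is composite.
Base 13: x_0 = 13^23 mod 2945 = 1667. x_0 is neither 1 nor 2944, so continue squaring. x_1 = 1667^2 mod 2945 = 1754. x_2 = 1754^2 mod 2945 = 1936. x_3 = 1936^2 mod 2945 = 2056. x_4 = 2056^2 mod 2945 = 1061. x_5 = 1061^2 mod 2945 = 731. x_6 = 731^2 mod 2945 = 1316. Reached i = s−1 = 6 without hitting −1: 13 is a Miller–Rabin witness and 2945 is composite.
Base 858: x_0 = 858^23 mod 2945 = 1877. x_0 is neither 1 nor 2944, so continue squaring. x_1 = 1877^2 mod 2945 = 909. x_2 = 909^2 mod 2945 = 1681. x_3 = 1681^2 mod 2945 = 1506. x_4 = 1506^2 mod 2945 = 386. x_5 = 386^2 mod 2945 = 1746. x_6 = 1746^2 mod 2945 = 441. Reached i = s−1 = 6 without hitting −1: 858 is a Miller–Rabin witness and 2945 is composite.
Base 1931: x_0 = 1931^23 mod 2945 = 2136. x_0 is neither 1 nor 2944, so continue squaring. x_1 = 2136^2 mod 2945 = 691. x_2 = 691^2 mod 2945 = 391. x_3 = 391^2 mod 2945 = 2686. x_4 = 2686^2 mod 2945 = 2291. x_5 = 2291^2 mod 2945 = 691. x_6 = 691^2 mod 2945 = 391. Reached i = s−1 = 6 without hitting −1: 1931 is a Miller–Rabin witness and 2945 is composite.
The smallest witness among the given bases is 11.

11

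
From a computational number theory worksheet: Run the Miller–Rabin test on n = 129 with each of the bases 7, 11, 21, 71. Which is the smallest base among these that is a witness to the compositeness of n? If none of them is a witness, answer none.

7

n − 1 = 128 = 2^7 · 1, so s = 7 and d = 1.
Base 7: x_0 = 7^1 mod 129 = 7. x_0 is neither 1 nor 128, so continue squaring. x_1 = 7^2 mod 129 = 49. x_2 = 49^2 mod 129 = 79. x_3 = 79^2 mod 129 = 49. x_4 = 49^2 mod 129 = 79. x_5 = 79^2 mod 129 = 49. x_6 = 49^2 mod 129 = 79. Reached i = s−1 = 6 without hitting −1: 7 is a Miller–Rabin witness and 129 is composite.
Base 11: x_0 = 11^1 mod 129 = 11. x_0 is neither 1 nor 128, so continue squaring. x_1 = 11^2 mod 129 = 121. x_2 = 121^2 mod 129 = 64. x_3 = 64^2 mod 129 = 97. x_4 = 97^2 mod 129 = 121. x_5 = 121^2 mod 129 = 64. x_6 = 64^2 mod 129 = 97. Reached i = s−1 = 6 without hitting −1: 11 is a Miller–Rabin witness and 129 is composite.
Base 21: x_0 = 21^1 mod 129 = 21. x_0 is neither 1 nor 128, so continue squaring. x_1 = 21^2 mod 129 = 54. x_2 = 54^2 mod 129 = 78. x_3 = 78^2 mod 129 = 21. x_4 = 21^2 mod 129 = 54. x_5 = 54^2 mod 129 = 78. x_6 = 78^2 mod 129 = 21. Reached i = s−1 = 6 without hitting −1: 21 is a Miller–Rabin witness and 129 is composite.
Base 71: x_0 = 71^1 mod 129 = 71. x_0 is neither 1 nor 128, so continue squaring. x_1 = 71^2 mod 129 = 10. x_2 = 10^2 mod 129 = 100. x_3 = 100^2 mod 129 = 67. x_4 = 67^2 mod 129 = 103. x_5 = 103^2 mod 129 = 31. x_6 = 31^2 mod 129 = 58. Reached i = s−1 = 6 without hitting −1: 71 is a Miller–Rabin witness and 129 is composite.
The smallest witness among the given bases is 7.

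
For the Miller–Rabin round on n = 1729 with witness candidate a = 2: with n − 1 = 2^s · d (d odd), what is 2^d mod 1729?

n − 1 = 1728 = 2^6 · 27, so s = 6 and d = 27.
2^27 mod 1729 = 645.

645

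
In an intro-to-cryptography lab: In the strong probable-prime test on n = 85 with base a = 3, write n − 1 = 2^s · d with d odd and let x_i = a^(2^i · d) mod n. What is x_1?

59

n − 1 = 84 = 2^2 · 21, so s = 2 and d = 21.
By repeated squaring, 3^21 ≡ 73 (mod 85).
x_0 = 73.
x_1 = 73^2 mod 85 = 59.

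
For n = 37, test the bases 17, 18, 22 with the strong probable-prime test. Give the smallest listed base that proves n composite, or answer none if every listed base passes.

none

n − 1 = 36 = 2^2 · 9, so s = 2 and d = 9.
Base 17: x_0 = 17^9 mod 37 = 6. x_0 is neither 1 nor 36, so continue squaring. x_1 = 6^2 mod 37 = 36. x_1 ≡ −1, so 17 is not a witness.
Base 18: x_0 = 18^9 mod 37 = 31. x_0 is neither 1 nor 36, so continue squaring. x_1 = 31^2 mod 37 = 36. x_1 ≡ −1, so 18 is not a witness.
Base 22: x_0 = 22^9 mod 37 = 6. x_0 is neither 1 nor 36, so continue squaring. x_1 = 6^2 mod 37 = 36. x_1 ≡ −1, so 22 is not a witness.
No listed base is a witness for 37.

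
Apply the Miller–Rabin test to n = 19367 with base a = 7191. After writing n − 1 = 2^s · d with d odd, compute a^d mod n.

16700

n − 1 = 19366 = 2^1 · 9683, so s = 1 and d = 9683.
Repeated squaring mod 19367: 7191^1 ≡ 7191, 7191^2 ≡ 591, 7191^4 ≡ 675, 7191^8 ≡ 10184, 7191^16 ≡ 3571, 7191^32 ≡ 8555, 7191^64 ≡ 132, 7191^128 ≡ 17424, 7191^256 ≡ 18051, 7191^512 ≡ 8193, 7191^1024 ≡ 18594, 7191^2048 ≡ 16519, 7191^4096 ≡ 15698, 7191^8192 ≡ 1496.
9683 = 8192 + 1024 + 256 + 128 + 64 + 16 + 2 + 1, so 7191^9683 ≡ 1496·18594·18051·17424·132·3571·591·7191 ≡ 16700 (mod 19367).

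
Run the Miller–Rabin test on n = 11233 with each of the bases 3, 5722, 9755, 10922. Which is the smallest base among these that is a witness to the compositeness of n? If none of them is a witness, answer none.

n − 1 = 11232 = 2^5 · 351, so s = 5 and d = 351.
Base 3: x_0 = 3^351 mod 11233 = 259. x_0 is neither 1 nor 11232, so continue squaring. x_1 = 259^2 mod 11233 = 10916. x_2 = 10916^2 mod 11233 = 10625. x_3 = 10625^2 mod 11233 = 10208. x_4 = 10208^2 mod 11233 = 5956. Reached i = s−1 = 4 without hitting −1: 3 is a Miller–Rabin witness and 11233 is composite.
Base 5722: x_0 = 5722^351 mod 11233 = 3827. x_0 is neither 1 nor 11232, so continue squaring. x_1 = 3827^2 mod 11233 = 9330. x_2 = 9330^2 mod 11233 = 4383. x_3 = 4383^2 mod 11233 = 2259. x_4 = 2259^2 mod 11233 = 3299. Reached i = s−1 = 4 without hitting −1: 5722 is a Miller–Rabin witness and 11233 is composite.
Base 9755: x_0 = 9755^351 mod 11233 = 2346. x_0 is neither 1 nor 11232, so continue squaring. x_1 = 2346^2 mod 11233 = 10779. x_2 = 10779^2 mod 11233 = 3922. x_3 = 3922^2 mod 11233 = 4107. x_4 = 4107^2 mod 11233 = 6716. Reached i = s−1 = 4 without hitting −1: 9755 is a Miller–Rabin witness and 11233 is composite.
Base 10922: x_0 = 10922^351 mod 11233 = 6690. x_0 is neither 1 nor 11232, so continue squaring. x_1 = 6690^2 mod 11233 = 3828. x_2 = 3828^2 mod 11233 = 5752. x_3 = 5752^2 mod 11233 = 4319. x_4 = 4319^2 mod 11233 = 6981. Reached i = s−1 = 4 without hitting −1: 10922 is a Miller–Rabin witness and 11233 is composite.
The smallest witness among the given bases is 3.

3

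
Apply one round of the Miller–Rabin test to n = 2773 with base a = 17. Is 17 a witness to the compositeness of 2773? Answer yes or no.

n − 1 = 2772 = 2^2 · 693, so s = 2 and d = 693.
x_0 = 17^693 mod 2773 = 166.
x_0 is neither 1 nor 2772, so continue squaring.
x_1 = 166^2 mod 2773 = 2599.
Reached i = s−1 = 1 without hitting −1: 17 is a Miller–Rabin witness and 2773 is composite.

yes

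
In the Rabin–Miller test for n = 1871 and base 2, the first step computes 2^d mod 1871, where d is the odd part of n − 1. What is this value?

n − 1 = 1870 = 2^1 · 935, so s = 1 and d = 935.
2^935 mod 1871 = 1.

1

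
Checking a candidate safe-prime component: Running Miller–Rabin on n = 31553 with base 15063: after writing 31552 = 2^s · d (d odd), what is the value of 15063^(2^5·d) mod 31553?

8282

n − 1 = 31552 = 2^6 · 493, so s = 6 and d = 493.
Repeated squaring mod 31553: 15063^1 ≡ 15063, 15063^2 ≡ 27899, 15063^4 ≡ 4797, 15063^8 ≡ 9072, 15063^16 ≡ 10960, 15063^32 ≡ 30882, 15063^64 ≡ 8499, 15063^128 ≡ 8184, 15063^256 ≡ 22390.
493 = 256 + 128 + 64 + 32 + 8 + 4 + 1, so 15063^493 ≡ 22390·8184·8499·30882·9072·4797·15063 ≡ 20760 (mod 31553).
x_0 = 20760.
x_1 = 20760^2 mod 31553 = 26726.
x_2 = 26726^2 mod 31553 = 13815.
x_3 = 13815^2 mod 31553 = 21681.
x_4 = 21681^2 mod 31553 = 20720.
x_5 = 20720^2 mod 31553 = 8282.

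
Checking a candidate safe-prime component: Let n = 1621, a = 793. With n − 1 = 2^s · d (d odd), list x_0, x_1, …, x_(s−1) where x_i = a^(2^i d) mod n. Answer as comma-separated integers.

n − 1 = 1620 = 2^2 · 405, so s = 2 and d = 405.
x_0 = 793^405 mod 1621 = 166.
x_1 = 166^2 mod 1621 = 1620.

166, 1620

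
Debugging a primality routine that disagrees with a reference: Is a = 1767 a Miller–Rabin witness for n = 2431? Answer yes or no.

no

n − 1 = 2430 = 2^1 · 1215, so s = 1 and d = 1215.
By repeated squaring, 1767^1215 ≡ 2430 (mod 2431).
x_0 = 1767^1215 mod 2431 = 2430.
x_0 = 2430 ≡ −1, so 1767 is not a witness.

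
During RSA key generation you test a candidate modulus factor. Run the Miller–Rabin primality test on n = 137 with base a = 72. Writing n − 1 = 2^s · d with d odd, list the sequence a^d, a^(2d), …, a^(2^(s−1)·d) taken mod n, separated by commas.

n − 1 = 136 = 2^3 · 17, so s = 3 and d = 17.
x_0 = 72^17 mod 137 = 1.
x_1 = 1^2 mod 137 = 1.
x_2 = 1^2 mod 137 = 1.

1, 1, 1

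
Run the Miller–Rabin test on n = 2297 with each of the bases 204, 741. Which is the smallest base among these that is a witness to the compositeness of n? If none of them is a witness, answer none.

n − 1 = 2296 = 2^3 · 287, so s = 3 and d = 287.
Base 204: x_0 = 204^287 mod 2297 = 890. x_0 is neither 1 nor 2296, so continue squaring. x_1 = 890^2 mod 2297 = 1932. x_2 = 1932^2 mod 2297 = 2296. x_2 ≡ −1, so 204 is not a witness.
Base 741: x_0 = 741^287 mod 2297 = 1324. x_0 is neither 1 nor 2296, so continue squaring. x_1 = 1324^2 mod 2297 = 365. x_2 = 365^2 mod 2297 = 2296. x_2 ≡ −1, so 741 is not a witness.
No listed base is a witness for 2297.

none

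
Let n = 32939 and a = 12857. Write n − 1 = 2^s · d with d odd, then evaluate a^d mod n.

n − 1 = 32938 = 2^1 · 16469, so s = 1 and d = 16469.
12857^16469 mod 32939 = 1.

1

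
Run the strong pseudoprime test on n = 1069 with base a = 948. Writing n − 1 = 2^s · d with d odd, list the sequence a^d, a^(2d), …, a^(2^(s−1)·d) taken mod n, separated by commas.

n − 1 = 1068 = 2^2 · 267, so s = 2 and d = 267.
x_0 = 948^267 mod 1069 = 1.
x_1 = 1^2 mod 1069 = 1.

1, 1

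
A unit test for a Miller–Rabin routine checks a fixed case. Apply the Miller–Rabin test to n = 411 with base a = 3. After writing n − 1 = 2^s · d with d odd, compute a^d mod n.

408

n − 1 = 410 = 2^1 · 205, so s = 1 and d = 205.
3^205 mod 411 = 408.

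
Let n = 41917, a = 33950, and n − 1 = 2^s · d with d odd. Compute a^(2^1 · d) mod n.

37916

n − 1 = 41916 = 2^2 · 10479, so s = 2 and d = 10479.
x_0 = 33950^10479 mod 41917 = 16605.
x_1 = 16605^2 mod 41917 = 37916.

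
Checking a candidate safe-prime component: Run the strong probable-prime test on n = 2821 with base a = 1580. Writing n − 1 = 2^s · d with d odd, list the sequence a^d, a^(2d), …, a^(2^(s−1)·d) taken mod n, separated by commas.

216, 1520

n − 1 = 2820 = 2^2 · 705, so s = 2 and d = 705.
x_0 = 1580^705 mod 2821 = 216.
x_1 = 216^2 mod 2821 = 1520.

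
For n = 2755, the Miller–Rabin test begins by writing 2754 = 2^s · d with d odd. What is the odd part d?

1377

Halving: 2754 → 1377; 1377 is odd.
So 2754 = 2^1 · 1377.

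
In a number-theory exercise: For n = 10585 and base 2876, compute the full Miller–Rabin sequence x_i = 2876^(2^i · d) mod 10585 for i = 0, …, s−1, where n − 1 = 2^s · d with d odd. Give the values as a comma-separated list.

n − 1 = 10584 = 2^3 · 1323, so s = 3 and d = 1323.
x_0 = 2876^1323 mod 10585 = 521.
x_1 = 521^2 mod 10585 = 6816.
x_2 = 6816^2 mod 10585 = 291.

521, 6816, 291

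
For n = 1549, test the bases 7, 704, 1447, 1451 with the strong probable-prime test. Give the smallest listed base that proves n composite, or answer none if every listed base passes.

n − 1 = 1548 = 2^2 · 387, so s = 2 and d = 387.
Base 7: x_0 = 7^387 mod 1549 = 1548. x_0 = 1548 ≡ −1, so 7 is not a witness.
Base 704: x_0 = 704^387 mod 1549 = 1548. x_0 = 1548 ≡ −1, so 704 is not a witness.
Base 1447: x_0 = 1447^387 mod 1549 = 88. x_0 is neither 1 nor 1548, so continue squaring. x_1 = 88^2 mod 1549 = 1548. x_1 ≡ −1, so 1447 is not a witness.
Base 1451: x_0 = 1451^387 mod 1549 = 1461. x_0 is neither 1 nor 1548, so continue squaring. x_1 = 1461^2 mod 1549 = 1548. x_1 ≡ −1, so 1451 is not a witness.
No listed base is a witness for 1549.

none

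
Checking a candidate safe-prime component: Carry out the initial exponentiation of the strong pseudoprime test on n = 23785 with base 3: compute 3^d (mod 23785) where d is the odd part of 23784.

n − 1 = 23784 = 2^3 · 2973, so s = 3 and d = 2973.
Repeated squaring mod 23785: 3^1 ≡ 3, 3^2 ≡ 9, 3^4 ≡ 81, 3^8 ≡ 6561, 3^16 ≡ 19656, 3^32 ≡ 18581, 3^64 ≡ 14286, 3^128 ≡ 14496, 3^256 ≡ 17326, 3^512 ≡ 23576, 3^1024 ≡ 19896, 3^2048 ≡ 20846.
2973 = 2048 + 512 + 256 + 128 + 16 + 8 + 4 + 1, so 3^2973 ≡ 20846·23576·17326·14496·19656·6561·81·3 ≡ 3913 (mod 23785).

3913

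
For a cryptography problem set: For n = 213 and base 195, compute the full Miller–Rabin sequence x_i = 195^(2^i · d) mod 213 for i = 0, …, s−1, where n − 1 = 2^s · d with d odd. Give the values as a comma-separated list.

177, 18

n − 1 = 212 = 2^2 · 53, so s = 2 and d = 53.
x_0 = 195^53 mod 213 = 177.
x_1 = 177^2 mod 213 = 18.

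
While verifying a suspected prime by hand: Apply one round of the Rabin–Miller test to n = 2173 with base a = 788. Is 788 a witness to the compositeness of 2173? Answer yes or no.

yes

n − 1 = 2172 = 2^2 · 543, so s = 2 and d = 543.
x_0 = 788^543 mod 2173 = 1467.
x_0 is neither 1 nor 2172, so continue squaring.
x_1 = 1467^2 mod 2173 = 819.
Reached i = s−1 = 1 without hitting −1: 788 is a Miller–Rabin witness and 2173 is composite.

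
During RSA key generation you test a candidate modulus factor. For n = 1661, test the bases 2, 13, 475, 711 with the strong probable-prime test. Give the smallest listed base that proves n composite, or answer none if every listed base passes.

2

n − 1 = 1660 = 2^2 · 415, so s = 2 and d = 415.
Base 2: x_0 = 2^415 mod 1661 = 571. x_0 is neither 1 nor 1660, so continue squaring. x_1 = 571^2 mod 1661 = 485. Reached i = s−1 = 1 without hitting −1: 2 is a Miller–Rabin witness and 1661 is composite.
Base 13: x_0 = 13^415 mod 1661 = 1506. x_0 is neither 1 nor 1660, so continue squaring. x_1 = 1506^2 mod 1661 = 771. Reached i = s−1 = 1 without hitting −1: 13 is a Miller–Rabin witness and 1661 is composite.
Base 475: x_0 = 475^415 mod 1661 = 1011. x_0 is neither 1 nor 1660, so continue squaring. x_1 = 1011^2 mod 1661 = 606. Reached i = s−1 = 1 without hitting −1: 475 is a Miller–Rabin witness and 1661 is composite.
Base 711: x_0 = 711^415 mod 1661 = 747. x_0 is neither 1 nor 1660, so continue squaring. x_1 = 747^2 mod 1661 = 1574. Reached i = s−1 = 1 without hitting −1: 711 is a Miller–Rabin witness and 1661 is composite.
The smallest witness among the given bases is 2.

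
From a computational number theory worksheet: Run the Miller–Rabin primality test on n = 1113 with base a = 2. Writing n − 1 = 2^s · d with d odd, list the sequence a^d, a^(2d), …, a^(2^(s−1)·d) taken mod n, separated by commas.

548, 907, 142

n − 1 = 1112 = 2^3 · 139, so s = 3 and d = 139.
x_0 = 2^139 mod 1113 = 548.
x_1 = 548^2 mod 1113 = 907.
x_2 = 907^2 mod 1113 = 142.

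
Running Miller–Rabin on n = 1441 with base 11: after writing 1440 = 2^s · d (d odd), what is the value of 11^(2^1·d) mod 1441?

374

n − 1 = 1440 = 2^5 · 45, so s = 5 and d = 45.
x_0 = 11^45 mod 1441 = 473.
x_1 = 473^2 mod 1441 = 374.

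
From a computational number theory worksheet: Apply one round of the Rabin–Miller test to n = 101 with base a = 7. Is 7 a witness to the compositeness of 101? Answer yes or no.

n − 1 = 100 = 2^2 · 25, so s = 2 and d = 25.
x_0 = 7^25 mod 101 = 10.
x_0 is neither 1 nor 100, so continue squaring.
x_1 = 10^2 mod 101 = 100.
x_1 ≡ −1, so 7 is not a witness.

no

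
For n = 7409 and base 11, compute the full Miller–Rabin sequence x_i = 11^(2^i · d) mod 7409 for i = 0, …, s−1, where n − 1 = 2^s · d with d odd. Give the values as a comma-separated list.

n − 1 = 7408 = 2^4 · 463, so s = 4 and d = 463.
x_0 = 11^463 mod 7409 = 703.
x_1 = 703^2 mod 7409 = 5215.
x_2 = 5215^2 mod 7409 = 5195.
x_3 = 5195^2 mod 7409 = 4447.

703, 5215, 5195, 4447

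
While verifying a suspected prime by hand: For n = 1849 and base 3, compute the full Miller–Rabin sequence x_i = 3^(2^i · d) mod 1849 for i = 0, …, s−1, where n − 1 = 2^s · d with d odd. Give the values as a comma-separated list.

1375, 947, 44

n − 1 = 1848 = 2^3 · 231, so s = 3 and d = 231.
x_0 = 3^231 mod 1849 = 1375.
x_1 = 1375^2 mod 1849 = 947.
x_2 = 947^2 mod 1849 = 44.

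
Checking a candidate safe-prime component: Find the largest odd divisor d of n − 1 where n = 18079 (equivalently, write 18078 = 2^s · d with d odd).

Halving: 18078 → 9039; 9039 is odd.
So 18078 = 2^1 · 9039.

9039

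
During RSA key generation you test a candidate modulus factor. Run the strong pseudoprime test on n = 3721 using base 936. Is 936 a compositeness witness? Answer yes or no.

n − 1 = 3720 = 2^3 · 465, so s = 3 and d = 465.
x_0 = 936^465 mod 3721 = 682.
x_0 is neither 1 nor 3720, so continue squaring.
x_1 = 682^2 mod 3721 = 3720.
x_1 ≡ −1, so 936 is not a witness.

no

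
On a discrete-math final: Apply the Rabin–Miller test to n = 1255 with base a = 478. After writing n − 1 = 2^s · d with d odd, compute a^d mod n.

827

n − 1 = 1254 = 2^1 · 627, so s = 1 and d = 627.
478^627 mod 1255 = 827.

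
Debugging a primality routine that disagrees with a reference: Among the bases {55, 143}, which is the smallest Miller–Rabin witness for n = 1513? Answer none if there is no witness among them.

143

n − 1 = 1512 = 2^3 · 189, so s = 3 and d = 189.
Base 55: x_0 = 55^189 mod 1513 = 55. x_0 is neither 1 nor 1512, so continue squaring. x_1 = 55^2 mod 1513 = 1512. x_1 ≡ −1, so 55 is not a witness.
Base 143: x_0 = 143^189 mod 1513 = 193. x_0 is neither 1 nor 1512, so continue squaring. x_1 = 193^2 mod 1513 = 937. x_2 = 937^2 mod 1513 = 429. Reached i = s−1 = 2 without hitting −1: 143 is a Miller–Rabin witness and 1513 is composite.
The smallest witness among the given bases is 143.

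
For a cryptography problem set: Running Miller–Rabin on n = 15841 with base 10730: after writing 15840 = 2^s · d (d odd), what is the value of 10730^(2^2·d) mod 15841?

n − 1 = 15840 = 2^5 · 495, so s = 5 and d = 495.
Repeated squaring mod 15841: 10730^1 ≡ 10730, 10730^2 ≡ 512, 10730^4 ≡ 8688, 10730^8 ≡ 14820, 10730^16 ≡ 12776, 10730^32 ≡ 512, 10730^64 ≡ 8688, 10730^128 ≡ 14820, 10730^256 ≡ 12776.
495 = 256 + 128 + 64 + 32 + 8 + 4 + 2 + 1, so 10730^495 ≡ 12776·14820·8688·512·14820·8688·512·10730 ≡ 13796 (mod 15841).
x_0 = 13796.
x_1 = 13796^2 mod 15841 = 1.
x_2 = 1^2 mod 15841 = 1.

1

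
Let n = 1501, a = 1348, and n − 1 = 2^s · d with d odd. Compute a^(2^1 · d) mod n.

n − 1 = 1500 = 2^2 · 375, so s = 2 and d = 375.
x_0 = 1348^375 mod 1501 = 18.
x_1 = 18^2 mod 1501 = 324.

324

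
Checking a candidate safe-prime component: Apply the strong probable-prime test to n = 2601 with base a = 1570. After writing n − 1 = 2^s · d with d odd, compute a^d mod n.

n − 1 = 2600 = 2^3 · 325, so s = 3 and d = 325.
1570^325 mod 2601 = 2200.

2200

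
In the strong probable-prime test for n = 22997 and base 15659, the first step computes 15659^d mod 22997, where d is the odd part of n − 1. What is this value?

8119

n − 1 = 22996 = 2^2 · 5749, so s = 2 and d = 5749.
15659^5749 mod 22997 = 8119.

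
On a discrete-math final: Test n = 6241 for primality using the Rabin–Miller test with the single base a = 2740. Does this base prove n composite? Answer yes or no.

n − 1 = 6240 = 2^5 · 195, so s = 5 and d = 195.
By repeated squaring, 2740^195 ≡ 2053 (mod 6241).
x_0 = 2740^195 mod 6241 = 2053.
x_0 is neither 1 nor 6240, so continue squaring.
x_1 = 2053^2 mod 6241 = 2134.
x_2 = 2134^2 mod 6241 = 4267.
x_3 = 4267^2 mod 6241 = 2292.
x_4 = 2292^2 mod 6241 = 4583.
Reached i = s−1 = 4 without hitting −1: 2740 is a Miller–Rabin witness and 6241 is composite.

yes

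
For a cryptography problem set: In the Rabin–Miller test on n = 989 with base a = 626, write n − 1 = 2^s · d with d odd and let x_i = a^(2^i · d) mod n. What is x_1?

745

n − 1 = 988 = 2^2 · 247, so s = 2 and d = 247.
x_0 = 626^247 mod 989 = 526.
x_1 = 526^2 mod 989 = 745.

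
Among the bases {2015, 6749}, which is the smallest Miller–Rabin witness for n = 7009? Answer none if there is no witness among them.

n − 1 = 7008 = 2^5 · 219, so s = 5 and d = 219.
Base 2015: x_0 = 2015^219 mod 7009 = 7008. x_0 = 7008 ≡ −1, so 2015 is not a witness.
Base 6749: x_0 = 6749^219 mod 7009 = 520. x_0 is neither 1 nor 7008, so continue squaring. x_1 = 520^2 mod 7009 = 4058. x_2 = 4058^2 mod 7009 = 3223. x_3 = 3223^2 mod 7009 = 391. x_4 = 391^2 mod 7009 = 5692. Reached i = s−1 = 4 without hitting −1: 6749 is a Miller–Rabin witness and 7009 is composite.
The smallest witness among the given bases is 6749.

6749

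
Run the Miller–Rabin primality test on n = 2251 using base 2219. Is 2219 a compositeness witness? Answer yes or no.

n − 1 = 2250 = 2^1 · 1125, so s = 1 and d = 1125.
By repeated squaring, 2219^1125 ≡ 1 (mod 2251).
x_0 = 2219^1125 mod 2251 = 1.
x_0 = 1, so 2219 is not a witness.

no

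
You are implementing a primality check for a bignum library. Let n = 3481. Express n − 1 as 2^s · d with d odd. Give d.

435

Halving: 3480 → 1740 → 870 → 435; 435 is odd.
So 3480 = 2^3 · 435.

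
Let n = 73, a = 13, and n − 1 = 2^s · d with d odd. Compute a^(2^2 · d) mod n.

n − 1 = 72 = 2^3 · 9, so s = 3 and d = 9.
x_0 = 13^9 mod 73 = 51.
x_1 = 51^2 mod 73 = 46.
x_2 = 46^2 mod 73 = 72.

72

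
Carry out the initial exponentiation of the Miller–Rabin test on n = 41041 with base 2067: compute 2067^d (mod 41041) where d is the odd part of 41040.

n − 1 = 41040 = 2^4 · 2565, so s = 4 and d = 2565.
2067^2565 mod 41041 = 34385.

34385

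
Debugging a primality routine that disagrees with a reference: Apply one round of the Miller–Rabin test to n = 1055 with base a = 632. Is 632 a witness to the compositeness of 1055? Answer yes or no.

n − 1 = 1054 = 2^1 · 527, so s = 1 and d = 527.
Repeated squaring mod 1055: 632^1 ≡ 632, 632^2 ≡ 634, 632^4 ≡ 1, 632^8 ≡ 1, 632^16 ≡ 1, 632^32 ≡ 1, 632^64 ≡ 1, 632^128 ≡ 1, 632^256 ≡ 1, 632^512 ≡ 1.
527 = 512 + 8 + 4 + 2 + 1, so 632^527 ≡ 1·1·1·634·632 ≡ 843 (mod 1055).
x_0 = 632^527 mod 1055 = 843.
x_0 ∉ {1, 1054} and s = 1, so 632 is a Miller–Rabin witness and 1055 is composite.

yes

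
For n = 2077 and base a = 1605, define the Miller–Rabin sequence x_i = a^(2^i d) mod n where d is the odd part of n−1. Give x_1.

684

n − 1 = 2076 = 2^2 · 519, so s = 2 and d = 519.
x_0 = 1605^519 mod 2077 = 612.
x_1 = 612^2 mod 2077 = 684.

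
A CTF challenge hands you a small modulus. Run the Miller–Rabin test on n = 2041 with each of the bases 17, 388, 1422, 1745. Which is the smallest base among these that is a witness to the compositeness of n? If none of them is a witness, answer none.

17

n − 1 = 2040 = 2^3 · 255, so s = 3 and d = 255.
Base 17: x_0 = 17^255 mod 2041 = 1364. x_0 is neither 1 nor 2040, so continue squaring. x_1 = 1364^2 mod 2041 = 1145. x_2 = 1145^2 mod 2041 = 703. Reached i = s−1 = 2 without hitting −1: 17 is a Miller–Rabin witness and 2041 is composite.
Base 388: x_0 = 388^255 mod 2041 = 707. x_0 is neither 1 nor 2040, so continue squaring. x_1 = 707^2 mod 2041 = 1845. x_2 = 1845^2 mod 2041 = 1678. Reached i = s−1 = 2 without hitting −1: 388 is a Miller–Rabin witness and 2041 is composite.
Base 1422: x_0 = 1422^255 mod 2041 = 1386. x_0 is neither 1 nor 2040, so continue squaring. x_1 = 1386^2 mod 2041 = 415. x_2 = 415^2 mod 2041 = 781. Reached i = s−1 = 2 without hitting −1: 1422 is a Miller–Rabin witness and 2041 is composite.
Base 1745: x_0 = 1745^255 mod 2041 = 1054. x_0 is neither 1 nor 2040, so continue squaring. x_1 = 1054^2 mod 2041 = 612. x_2 = 612^2 mod 2041 = 1041. Reached i = s−1 = 2 without hitting −1: 1745 is a Miller–Rabin witness and 2041 is composite.
The smallest witness among the given bases is 17.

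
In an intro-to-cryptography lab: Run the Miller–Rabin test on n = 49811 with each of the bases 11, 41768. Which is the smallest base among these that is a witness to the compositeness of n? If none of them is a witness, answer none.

n − 1 = 49810 = 2^1 · 24905, so s = 1 and d = 24905.
Base 11: x_0 = 11^24905 mod 49811 = 49810. x_0 = 49810 ≡ −1, so 11 is not a witness.
Base 41768: x_0 = 41768^24905 mod 49811 = 1. x_0 = 1, so 41768 is not a witness.
No listed base is a witness for 49811.

none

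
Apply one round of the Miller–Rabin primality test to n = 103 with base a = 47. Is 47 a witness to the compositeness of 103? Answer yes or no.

no

n − 1 = 102 = 2^1 · 51, so s = 1 and d = 51.
Repeated squaring mod 103: 47^1 ≡ 47, 47^2 ≡ 46, 47^4 ≡ 56, 47^8 ≡ 46, 47^16 ≡ 56, 47^32 ≡ 46.
51 = 32 + 16 + 2 + 1, so 47^51 ≡ 46·56·46·47 ≡ 102 (mod 103).
x_0 = 47^51 mod 103 = 102.
x_0 = 102 ≡ −1, so 47 is not a witness.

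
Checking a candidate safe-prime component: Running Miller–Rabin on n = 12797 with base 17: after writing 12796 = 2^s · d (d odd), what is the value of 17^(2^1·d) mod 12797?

10373

n − 1 = 12796 = 2^2 · 3199, so s = 2 and d = 3199.
x_0 = 17^3199 mod 12797 = 552.
x_1 = 552^2 mod 12797 = 10373.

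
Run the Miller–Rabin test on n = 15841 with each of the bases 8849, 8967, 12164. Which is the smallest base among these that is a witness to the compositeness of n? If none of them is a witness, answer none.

n − 1 = 15840 = 2^5 · 495, so s = 5 and d = 495.
Base 8849: x_0 = 8849^495 mod 15841 = 1. x_0 = 1, so 8849 is not a witness.
Base 8967: x_0 = 8967^495 mod 15841 = 9828. x_0 is neither 1 nor 15840, so continue squaring. x_1 = 9828^2 mod 15841 = 7007. x_2 = 7007^2 mod 15841 = 6790. x_3 = 6790^2 mod 15841 = 6790. x_4 = 6790^2 mod 15841 = 6790. Reached i = s−1 = 4 without hitting −1: 8967 is a Miller–Rabin witness and 15841 is composite.
Base 12164: x_0 = 12164^495 mod 15841 = 12802. x_0 is neither 1 nor 15840, so continue squaring. x_1 = 12802^2 mod 15841 = 218. x_2 = 218^2 mod 15841 = 1. x_2 = 1 but x_1 ≠ ±1, a nontrivial square root of 1 — 12164 is a witness and 15841 is composite.
The smallest witness among the given bases is 8967.

8967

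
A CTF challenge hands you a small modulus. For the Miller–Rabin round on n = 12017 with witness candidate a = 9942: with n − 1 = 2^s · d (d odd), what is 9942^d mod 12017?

4147

n − 1 = 12016 = 2^4 · 751, so s = 4 and d = 751.
9942^751 mod 12017 = 4147.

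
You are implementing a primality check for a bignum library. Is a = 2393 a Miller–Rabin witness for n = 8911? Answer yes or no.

no

n − 1 = 8910 = 2^1 · 4455, so s = 1 and d = 4455.
Repeated squaring mod 8911: 2393^1 ≡ 2393, 2393^2 ≡ 5587, 2393^4 ≡ 8247, 2393^8 ≡ 4257, 2393^16 ≡ 5986, 2393^32 ≡ 1065, 2393^64 ≡ 2528, 2393^128 ≡ 1597, 2393^256 ≡ 1863, 2393^512 ≡ 4390, 2393^1024 ≡ 6518, 2393^2048 ≡ 5587, 2393^4096 ≡ 8247.
4455 = 4096 + 256 + 64 + 32 + 4 + 2 + 1, so 2393^4455 ≡ 8247·1863·2528·1065·8247·5587·2393 ≡ 8910 (mod 8911).
x_0 = 2393^4455 mod 8911 = 8910.
x_0 = 8910 ≡ −1, so 2393 is not a witness.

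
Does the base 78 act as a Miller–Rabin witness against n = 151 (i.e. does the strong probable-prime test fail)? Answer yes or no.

no

n − 1 = 150 = 2^1 · 75, so s = 1 and d = 75.
x_0 = 78^75 mod 151 = 1.
x_0 = 1, so 78 is not a witness.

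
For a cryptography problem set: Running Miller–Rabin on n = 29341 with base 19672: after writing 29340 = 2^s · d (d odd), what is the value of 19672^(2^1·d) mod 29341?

4330

n − 1 = 29340 = 2^2 · 7335, so s = 2 and d = 7335.
x_0 = 19672^7335 mod 29341 = 25936.
x_1 = 25936^2 mod 29341 = 4330.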